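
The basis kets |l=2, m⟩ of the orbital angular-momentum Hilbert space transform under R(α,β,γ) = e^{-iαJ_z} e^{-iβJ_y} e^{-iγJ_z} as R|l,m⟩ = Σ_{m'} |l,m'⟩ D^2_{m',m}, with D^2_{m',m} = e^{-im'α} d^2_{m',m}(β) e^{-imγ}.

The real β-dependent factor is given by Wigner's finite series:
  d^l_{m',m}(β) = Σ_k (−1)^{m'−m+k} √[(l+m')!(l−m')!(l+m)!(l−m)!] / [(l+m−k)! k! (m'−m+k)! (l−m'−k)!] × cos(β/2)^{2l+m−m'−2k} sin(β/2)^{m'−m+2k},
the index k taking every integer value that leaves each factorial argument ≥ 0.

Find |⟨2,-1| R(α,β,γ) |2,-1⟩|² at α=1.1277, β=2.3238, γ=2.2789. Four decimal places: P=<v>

P=0.1401

D^2_{-1,-1}(1.1277,2.3238,2.2789) = e^{-i·-1·1.1277}·d^2_{-1,-1}(2.3238)·e^{-i·-1·2.2789}. Compute d first:
With c≡cos(β/2)=0.397597 and s≡sin(β/2)=0.917560, N=[1·6·1·6]^{1/2}=6.000000
k: max(0,(-1)−(-1))=0 … min(2+(-1),2−(-1))=1
  k=0: (−1)^0·6.0000/(6)·0.3976^4·0.9176^0 = +0.024990
  k=1: (−1)^1·6.0000/(2)·0.3976^2·0.9176^2 = -0.399279
d^2_{-1,-1}(2.3238) = +0.024990 -0.399279 = -0.374289
|D^2_{-1,-1}|² = |d^2_{-1,-1}(β)|² = (-0.374289)² = 0.140092 (the z-rotation phases have unit modulus)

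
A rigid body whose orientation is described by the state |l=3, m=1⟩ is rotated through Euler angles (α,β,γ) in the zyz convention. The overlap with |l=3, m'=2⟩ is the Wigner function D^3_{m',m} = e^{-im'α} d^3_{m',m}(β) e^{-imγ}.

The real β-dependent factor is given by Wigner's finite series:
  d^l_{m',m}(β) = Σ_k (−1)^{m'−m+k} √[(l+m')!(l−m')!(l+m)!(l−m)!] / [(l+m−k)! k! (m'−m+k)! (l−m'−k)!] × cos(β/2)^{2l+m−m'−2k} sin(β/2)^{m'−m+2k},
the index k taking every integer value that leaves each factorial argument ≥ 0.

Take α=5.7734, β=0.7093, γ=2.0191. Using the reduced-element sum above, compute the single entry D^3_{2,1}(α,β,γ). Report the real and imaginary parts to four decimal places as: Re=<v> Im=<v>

Split into d^3_{2,1}(β=0.7093) × two z-phases.
With c≡cos(β/2)=0.937768 and s≡sin(β/2)=0.347262, N=[120·1·24·2]^{1/2}=75.894664
Admissible k: 0..1 (factorial args all ≥0)
  k=0: (−1)^1·75.8947/(24)·0.9378^5·0.3473^1 = -0.796406
  k=1: (−1)^2·75.8947/(12)·0.9378^3·0.3473^3 = +0.218418
d^3_{2,1}(0.7093) = -0.796406 +0.218418 = -0.577988
Phases: e^{-i·(2)·5.7734}=+0.523732+0.851883i, e^{-i·(1)·2.0191}=-0.433437-0.901184i ⇒ D=-0.312517+0.486213i

Re=-0.3125 Im=0.4862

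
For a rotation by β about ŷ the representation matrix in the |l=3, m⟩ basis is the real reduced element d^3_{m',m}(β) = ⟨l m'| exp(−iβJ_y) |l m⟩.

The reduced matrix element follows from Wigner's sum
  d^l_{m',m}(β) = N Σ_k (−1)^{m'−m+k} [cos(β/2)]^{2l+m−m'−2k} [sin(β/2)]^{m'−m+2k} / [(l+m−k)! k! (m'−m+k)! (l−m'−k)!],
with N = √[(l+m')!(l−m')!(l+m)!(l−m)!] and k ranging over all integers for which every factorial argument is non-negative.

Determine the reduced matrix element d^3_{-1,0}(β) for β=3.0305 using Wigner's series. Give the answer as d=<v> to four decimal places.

d^3_{-1,0}(β=3.0305) via Wigner's sum:
c=cos(3.0305/2)=0.055518, s=sin(3.0305/2)=0.998458; N=√[2·24·6·6]=41.569219
k∈{1,2,3} keeps every argument non-negative
  k=1: (−1)^0·41.5692/(12)·0.0555^5·0.9985^1 = +0.000002
  k=2: (−1)^1·41.5692/(4)·0.0555^3·0.9985^3 = -0.001770
  k=3: (−1)^2·41.5692/(12)·0.0555^1·0.9985^5 = +0.190841
d^3_{-1,0}(3.0305) = +0.000002 -0.001770 +0.190841 = +0.189072

d=0.1891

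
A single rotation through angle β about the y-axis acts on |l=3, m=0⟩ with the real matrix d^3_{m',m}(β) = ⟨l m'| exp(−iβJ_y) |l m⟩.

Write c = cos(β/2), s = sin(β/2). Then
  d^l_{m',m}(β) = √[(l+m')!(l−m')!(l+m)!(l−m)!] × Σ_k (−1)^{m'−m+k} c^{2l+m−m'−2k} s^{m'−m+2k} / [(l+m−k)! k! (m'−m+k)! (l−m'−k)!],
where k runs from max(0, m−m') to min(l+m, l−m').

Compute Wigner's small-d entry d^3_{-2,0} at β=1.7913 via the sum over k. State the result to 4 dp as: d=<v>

d=-0.2852

d^3_{-2,0}(β=1.7913) via Wigner's sum:
With c≡cos(β/2)=0.625012 and s≡sin(β/2)=0.780616, N=[1·120·6·6]^{1/2}=65.726707
k: max(0,(0)−(-2))=2 … min(3+(0),3−(-2))=3
  k=2: (−1)^0·65.7267/(12)·0.6250^4·0.7806^2 = +0.509316
  k=3: (−1)^1·65.7267/(12)·0.6250^2·0.7806^4 = -0.794484
d^3_{-2,0}(1.7913) = +0.509316 -0.794484 = -0.285169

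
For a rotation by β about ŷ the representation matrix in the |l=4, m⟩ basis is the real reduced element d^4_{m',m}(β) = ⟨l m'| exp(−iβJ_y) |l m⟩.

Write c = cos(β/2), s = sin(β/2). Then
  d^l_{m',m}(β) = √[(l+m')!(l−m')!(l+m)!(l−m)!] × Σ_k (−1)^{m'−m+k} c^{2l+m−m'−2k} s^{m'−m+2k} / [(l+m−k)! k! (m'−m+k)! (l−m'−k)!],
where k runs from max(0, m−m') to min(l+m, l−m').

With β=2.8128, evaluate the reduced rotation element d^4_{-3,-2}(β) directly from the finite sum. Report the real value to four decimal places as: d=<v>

d^4_{-3,-2}(β=2.8128) via Wigner's sum:
c=cos(2.8128/2)=0.163657, s=sin(2.8128/2)=0.986517; N=√[1·5040·2·720]=2693.993318
Admissible k: 1..2 (factorial args all ≥0)
  k=1: (−1)^0·2693.9933/(720)·0.1637^7·0.9865^1 = +0.000012
  k=2: (−1)^1·2693.9933/(240)·0.1637^5·0.9865^3 = -0.001265
d^4_{-3,-2}(2.8128) = +0.000012 -0.001265 = -0.001254

d=-0.0013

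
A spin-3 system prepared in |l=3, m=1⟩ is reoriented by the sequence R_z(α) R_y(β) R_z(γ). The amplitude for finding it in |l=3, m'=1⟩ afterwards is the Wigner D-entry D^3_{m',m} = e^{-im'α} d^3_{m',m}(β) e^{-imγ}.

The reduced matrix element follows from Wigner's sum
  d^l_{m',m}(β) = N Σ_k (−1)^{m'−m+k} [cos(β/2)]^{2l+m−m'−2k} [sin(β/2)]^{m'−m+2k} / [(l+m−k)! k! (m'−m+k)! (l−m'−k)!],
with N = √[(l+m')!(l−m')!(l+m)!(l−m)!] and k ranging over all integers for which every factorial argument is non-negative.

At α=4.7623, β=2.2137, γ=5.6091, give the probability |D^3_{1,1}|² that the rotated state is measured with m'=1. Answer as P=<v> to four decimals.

P=0.2703

First d^3_{1,1}(β=2.2137), then the phase factors e^{-i(1)α} and e^{-i(1)γ}:
With c≡cos(β/2)=0.447481 and s≡sin(β/2)=0.894294, N=[24·2·24·2]^{1/2}=48.000000
k∈{0,1,2} keeps every argument non-negative
  k=0: (−1)^0·48.0000/(48)·0.4475^6·0.8943^0 = +0.008029
  k=1: (−1)^1·48.0000/(6)·0.4475^4·0.8943^2 = -0.256536
  k=2: (−1)^2·48.0000/(8)·0.4475^2·0.8943^4 = +0.768458
d^3_{1,1}(2.2137) = +0.008029 -0.256536 +0.768458 = +0.519952
|D^3_{1,1}|² = |d^3_{1,1}(β)|² = (+0.519952)² = 0.270350 (the z-rotation phases have unit modulus)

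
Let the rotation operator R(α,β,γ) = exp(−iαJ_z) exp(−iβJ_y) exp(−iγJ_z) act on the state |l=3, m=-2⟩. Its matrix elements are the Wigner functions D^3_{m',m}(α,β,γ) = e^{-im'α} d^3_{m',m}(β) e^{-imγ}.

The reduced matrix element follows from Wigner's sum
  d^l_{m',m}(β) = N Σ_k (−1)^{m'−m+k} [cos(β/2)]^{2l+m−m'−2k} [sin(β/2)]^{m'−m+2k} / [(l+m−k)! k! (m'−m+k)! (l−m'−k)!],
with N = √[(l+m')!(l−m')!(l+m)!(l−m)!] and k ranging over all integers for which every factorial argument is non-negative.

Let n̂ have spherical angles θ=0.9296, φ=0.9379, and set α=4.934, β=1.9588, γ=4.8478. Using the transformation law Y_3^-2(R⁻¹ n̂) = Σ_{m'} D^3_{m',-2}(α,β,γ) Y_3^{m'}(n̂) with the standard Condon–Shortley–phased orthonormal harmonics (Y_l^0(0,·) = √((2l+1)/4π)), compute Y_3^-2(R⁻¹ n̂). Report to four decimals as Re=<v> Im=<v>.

Re=-0.2519 Im=0.2544

Need the full column D^3_{m',-2} for m'=−3..3 at α=4.934, β=1.9588, γ=4.8478.
cos(β/2)=0.557521, sin(β/2)=0.830163
d^3_{-3,-2}: single k=1 term ⇒ +0.109533;  D = +0.088173-0.064985i
d^3_{-2,-2}: k∈[0..1] ⇒ +0.030031 -0.332921 = -0.302890;  D = -0.228900-0.198361i
d^3_{-1,-2}: k∈[0..1] ⇒ -0.141406 +0.627052 = +0.485645;  D = -0.229599+0.427943i
d^3_{0,-2}: k∈[0..1] ⇒ +0.364696 -0.808605 = -0.443908;  D = +0.427728+0.118756i
d^3_{1,-2}: k∈[0..1] ⇒ -0.627052 +0.695149 = +0.068098;  D = +0.003350-0.068015i
d^3_{2,-2}: k∈[0..1] ⇒ +0.738152 -0.327326 = +0.410826;  D = +0.404736-0.070476i
d^3_{3,-2}: single k=0 term ⇒ -0.538460;  D = -0.206712-0.497202i
Y_3^{m'}(θ=0.9296,φ=0.9379) and Σ D·Y over m':
  (+0.0882-0.0650i)·(-0.2033-0.0692i)  (-0.2289-0.1984i)·(-0.1179-0.3745i)  (-0.2296+0.4279i)·(+0.1209-0.1648i)  (+0.4277+0.1188i)·(-0.2703+0.0000i)  (+0.0033-0.0680i)·(-0.1209-0.1648i)  (+0.4047-0.0705i)·(-0.1179+0.3745i)  (-0.2067-0.4972i)·(+0.2033-0.0692i)
Y_3^-2(R⁻¹ n̂) = -0.251922+0.254416i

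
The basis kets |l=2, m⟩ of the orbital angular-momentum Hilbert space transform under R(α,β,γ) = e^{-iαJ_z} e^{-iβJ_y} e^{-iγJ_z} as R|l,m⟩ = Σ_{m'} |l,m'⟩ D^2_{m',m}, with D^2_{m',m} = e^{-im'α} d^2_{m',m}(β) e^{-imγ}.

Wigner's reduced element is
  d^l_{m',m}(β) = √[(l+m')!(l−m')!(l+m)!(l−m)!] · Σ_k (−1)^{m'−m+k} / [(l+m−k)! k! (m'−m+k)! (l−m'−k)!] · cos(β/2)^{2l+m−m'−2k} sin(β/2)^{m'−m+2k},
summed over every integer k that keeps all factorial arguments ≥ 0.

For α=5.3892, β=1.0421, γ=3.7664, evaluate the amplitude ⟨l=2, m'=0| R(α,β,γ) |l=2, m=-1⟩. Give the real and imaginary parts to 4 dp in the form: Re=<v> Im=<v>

D^2_{0,-1}(5.3892,1.0421,3.7664) = e^{-i·0·5.3892}·d^2_{0,-1}(1.0421)·e^{-i·-1·3.7664}. Compute d first:
Half-angle: c=0.867297, s=0.497791. N=√(2·2·1·6)=4.898979
k: max(0,(-1)−(0))=0 … min(2+(-1),2−(0))=1
  k=0: (−1)^1·4.8990/(2)·0.8673^3·0.4978^1 = -0.795474
  k=1: (−1)^2·4.8990/(2)·0.8673^1·0.4978^3 = +0.262050
d^2_{0,-1}(1.0421) = -0.795474 +0.262050 = -0.533424
D = (+1.000000+0.000000i)·(-0.533424)·(-0.811076-0.584941i) = +0.432647+0.312022i

Re=0.4326 Im=0.3120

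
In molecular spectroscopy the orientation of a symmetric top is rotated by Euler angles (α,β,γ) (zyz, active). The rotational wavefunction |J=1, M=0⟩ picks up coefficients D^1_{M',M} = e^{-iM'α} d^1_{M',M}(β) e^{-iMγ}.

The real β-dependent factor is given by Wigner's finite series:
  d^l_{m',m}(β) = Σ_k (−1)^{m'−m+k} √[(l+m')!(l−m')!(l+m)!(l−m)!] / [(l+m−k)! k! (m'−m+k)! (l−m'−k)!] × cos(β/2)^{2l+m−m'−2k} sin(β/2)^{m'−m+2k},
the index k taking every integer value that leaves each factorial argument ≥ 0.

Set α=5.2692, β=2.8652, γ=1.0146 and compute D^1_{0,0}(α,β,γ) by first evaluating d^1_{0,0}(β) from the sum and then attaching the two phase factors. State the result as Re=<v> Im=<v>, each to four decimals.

D^1_{0,0}(5.2692,2.8652,1.0146) = e^{-i·0·5.2692}·d^1_{0,0}(2.8652)·e^{-i·0·1.0146}. Compute d first:
With c≡cos(β/2)=0.137757 and s≡sin(β/2)=0.990466, N=[1·1·1·1]^{1/2}=1.000000
Admissible k: 0..1 (factorial args all ≥0)
  k=0: (−1)^0·1.0000/(1)·0.1378^2·0.9905^0 = +0.018977
  k=1: (−1)^1·1.0000/(1)·0.1378^0·0.9905^2 = -0.981023
d^1_{0,0}(2.8652) = +0.018977 -0.981023 = -0.962046
Phases: e^{-i·(0)·5.2692}=+1.000000+0.000000i, e^{-i·(0)·1.0146}=+1.000000+0.000000i ⇒ D=-0.962046+0.000000i

Re=-0.9620 Im=0.0000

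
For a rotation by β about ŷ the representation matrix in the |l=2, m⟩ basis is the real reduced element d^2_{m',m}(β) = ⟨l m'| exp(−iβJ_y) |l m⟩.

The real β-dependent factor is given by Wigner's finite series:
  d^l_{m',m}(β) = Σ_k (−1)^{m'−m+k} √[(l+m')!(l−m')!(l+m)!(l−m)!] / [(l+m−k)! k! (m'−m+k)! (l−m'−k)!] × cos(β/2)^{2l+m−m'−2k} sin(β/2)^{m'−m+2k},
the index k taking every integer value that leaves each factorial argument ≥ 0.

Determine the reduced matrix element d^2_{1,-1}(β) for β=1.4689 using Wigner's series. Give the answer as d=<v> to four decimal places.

d=0.5405

d^2_{1,-1}(β=1.4689) via Wigner's sum:
With c≡cos(β/2)=0.742199 and s≡sin(β/2)=0.670179, N=[6·1·1·6]^{1/2}=6.000000
Admissible k: 0..1 (factorial args all ≥0)
  k=0: (−1)^2·6.0000/(2)·0.7422^2·0.6702^2 = +0.742240
  k=1: (−1)^3·6.0000/(6)·0.7422^0·0.6702^4 = -0.201727
d^2_{1,-1}(1.4689) = +0.742240 -0.201727 = +0.540513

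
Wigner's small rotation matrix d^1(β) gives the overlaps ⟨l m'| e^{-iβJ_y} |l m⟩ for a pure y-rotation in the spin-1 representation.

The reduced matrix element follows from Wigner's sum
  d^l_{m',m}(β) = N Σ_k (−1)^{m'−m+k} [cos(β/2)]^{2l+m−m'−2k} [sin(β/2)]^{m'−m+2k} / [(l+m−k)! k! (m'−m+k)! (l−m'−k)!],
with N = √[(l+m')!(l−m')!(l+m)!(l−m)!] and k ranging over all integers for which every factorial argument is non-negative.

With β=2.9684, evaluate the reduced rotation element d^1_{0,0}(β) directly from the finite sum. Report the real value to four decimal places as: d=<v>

d=-0.9850

d^1_{0,0}(β=2.9684) via Wigner's sum:
With c≡cos(β/2)=0.086488 and s≡sin(β/2)=0.996253, N=[1·1·1·1]^{1/2}=1.000000
k: max(0,(0)−(0))=0 … min(1+(0),1−(0))=1
  k=0: (−1)^0·1.0000/(1)·0.0865^2·0.9963^0 = +0.007480
  k=1: (−1)^1·1.0000/(1)·0.0865^0·0.9963^2 = -0.992520
d^1_{0,0}(2.9684) = +0.007480 -0.992520 = -0.985040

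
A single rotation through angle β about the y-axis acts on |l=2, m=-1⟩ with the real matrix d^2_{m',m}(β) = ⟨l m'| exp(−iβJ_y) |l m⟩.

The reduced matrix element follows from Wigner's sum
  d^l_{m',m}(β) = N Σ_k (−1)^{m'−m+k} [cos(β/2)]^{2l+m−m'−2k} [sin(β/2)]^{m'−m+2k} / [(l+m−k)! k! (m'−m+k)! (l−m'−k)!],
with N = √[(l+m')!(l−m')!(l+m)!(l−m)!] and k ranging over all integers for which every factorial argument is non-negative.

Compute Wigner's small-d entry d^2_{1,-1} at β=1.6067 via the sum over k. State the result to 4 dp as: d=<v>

d=0.4808

d^2_{1,-1}(β=1.6067) via Wigner's sum:
With c≡cos(β/2)=0.694300 and s≡sin(β/2)=0.719686, N=[6·1·1·6]^{1/2}=6.000000
k: max(0,(-1)−(1))=0 … min(2+(-1),2−(1))=1
  k=0: (−1)^2·6.0000/(2)·0.6943^2·0.7197^2 = +0.749034
  k=1: (−1)^3·6.0000/(6)·0.6943^0·0.7197^4 = -0.268270
d^2_{1,-1}(1.6067) = +0.749034 -0.268270 = +0.480764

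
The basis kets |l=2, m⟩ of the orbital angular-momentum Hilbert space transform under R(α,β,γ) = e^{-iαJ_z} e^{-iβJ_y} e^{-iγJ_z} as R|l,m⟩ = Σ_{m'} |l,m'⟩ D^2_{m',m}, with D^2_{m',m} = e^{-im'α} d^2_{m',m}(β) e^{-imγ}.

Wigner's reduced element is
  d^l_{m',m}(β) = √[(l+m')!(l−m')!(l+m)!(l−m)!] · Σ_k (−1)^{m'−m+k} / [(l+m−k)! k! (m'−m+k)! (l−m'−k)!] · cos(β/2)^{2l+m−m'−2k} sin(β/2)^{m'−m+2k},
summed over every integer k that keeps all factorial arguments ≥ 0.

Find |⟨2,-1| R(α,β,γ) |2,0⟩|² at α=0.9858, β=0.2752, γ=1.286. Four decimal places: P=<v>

P=0.1026

Split into d^2_{-1,0}(β=0.2752) × two z-phases.
With c≡cos(β/2)=0.990548 and s≡sin(β/2)=0.137166, N=[1·6·2·2]^{1/2}=4.898979
The bounds max(0,m−m')=1 and min(l+m,l−m')=2 give 2 terms
  k=1: (−1)^0·4.8990/(2)·0.9905^3·0.1372^1 = +0.326550
  k=2: (−1)^1·4.8990/(2)·0.9905^1·0.1372^3 = -0.006262
d^2_{-1,0}(0.2752) = +0.326550 -0.006262 = +0.320288
|D^2_{-1,0}|² = |d^2_{-1,0}(β)|² = (+0.320288)² = 0.102584 (the z-rotation phases have unit modulus)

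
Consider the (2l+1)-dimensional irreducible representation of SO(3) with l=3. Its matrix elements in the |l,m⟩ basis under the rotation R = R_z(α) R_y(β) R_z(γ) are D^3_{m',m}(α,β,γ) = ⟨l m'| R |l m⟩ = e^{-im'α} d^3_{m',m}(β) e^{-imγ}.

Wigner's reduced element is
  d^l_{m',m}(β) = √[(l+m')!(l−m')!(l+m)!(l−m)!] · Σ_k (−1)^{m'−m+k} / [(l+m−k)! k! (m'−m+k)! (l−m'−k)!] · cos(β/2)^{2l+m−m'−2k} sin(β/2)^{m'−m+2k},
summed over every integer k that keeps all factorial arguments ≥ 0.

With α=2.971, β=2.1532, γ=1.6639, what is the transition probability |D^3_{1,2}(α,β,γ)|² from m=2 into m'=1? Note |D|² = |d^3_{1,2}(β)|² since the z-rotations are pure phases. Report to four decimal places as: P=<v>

Split into d^3_{1,2}(β=2.1532) × two z-phases.
c=cos(2.1532/2)=0.474324, s=sin(2.1532/2)=0.880350; N=√[24·2·120·1]=75.894664
The bounds max(0,m−m')=1 and min(l+m,l−m')=2 give 2 terms
  k=1: (−1)^0·75.8947/(24)·0.4743^5·0.8804^1 = +0.066839
  k=2: (−1)^1·75.8947/(12)·0.4743^3·0.8804^3 = -0.460492
d^3_{1,2}(2.1532) = +0.066839 -0.460492 = -0.393653
|D^3_{1,2}|² = |d^3_{1,2}(β)|² = (-0.393653)² = 0.154963 (the z-rotation phases have unit modulus)

P=0.1550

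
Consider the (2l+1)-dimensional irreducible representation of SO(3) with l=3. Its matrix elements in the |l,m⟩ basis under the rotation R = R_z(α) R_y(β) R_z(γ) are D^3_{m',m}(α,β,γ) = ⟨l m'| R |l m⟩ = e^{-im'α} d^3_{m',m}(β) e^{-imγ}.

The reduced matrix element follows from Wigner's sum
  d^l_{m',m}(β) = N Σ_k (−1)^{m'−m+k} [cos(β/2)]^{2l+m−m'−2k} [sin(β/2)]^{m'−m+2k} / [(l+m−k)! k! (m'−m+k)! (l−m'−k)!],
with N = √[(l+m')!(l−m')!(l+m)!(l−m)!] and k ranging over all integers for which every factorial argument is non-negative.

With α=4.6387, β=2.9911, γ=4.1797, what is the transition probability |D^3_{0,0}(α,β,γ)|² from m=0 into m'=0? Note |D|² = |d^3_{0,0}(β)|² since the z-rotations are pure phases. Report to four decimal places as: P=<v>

P=0.8707

First d^3_{0,0}(β=2.9911), then the phase factors e^{-i(0)α} and e^{-i(0)γ}:
c=cos(2.9911/2)=0.075175, s=sin(2.9911/2)=0.997170; N=√[6·6·6·6]=36.000000
k∈{0,1,2,3} keeps every argument non-negative
  k=0: (−1)^0·36.0000/(36)·0.0752^6·0.9972^0 = +0.000000
  k=1: (−1)^1·36.0000/(4)·0.0752^4·0.9972^2 = -0.000286
  k=2: (−1)^2·36.0000/(4)·0.0752^2·0.9972^4 = +0.050289
  k=3: (−1)^3·36.0000/(36)·0.0752^0·0.9972^6 = -0.983142
d^3_{0,0}(2.9911) = +0.000000 -0.000286 +0.050289 -0.983142 = -0.933139
|D^3_{0,0}|² = |d^3_{0,0}(β)|² = (-0.933139)² = 0.870748 (the z-rotation phases have unit modulus)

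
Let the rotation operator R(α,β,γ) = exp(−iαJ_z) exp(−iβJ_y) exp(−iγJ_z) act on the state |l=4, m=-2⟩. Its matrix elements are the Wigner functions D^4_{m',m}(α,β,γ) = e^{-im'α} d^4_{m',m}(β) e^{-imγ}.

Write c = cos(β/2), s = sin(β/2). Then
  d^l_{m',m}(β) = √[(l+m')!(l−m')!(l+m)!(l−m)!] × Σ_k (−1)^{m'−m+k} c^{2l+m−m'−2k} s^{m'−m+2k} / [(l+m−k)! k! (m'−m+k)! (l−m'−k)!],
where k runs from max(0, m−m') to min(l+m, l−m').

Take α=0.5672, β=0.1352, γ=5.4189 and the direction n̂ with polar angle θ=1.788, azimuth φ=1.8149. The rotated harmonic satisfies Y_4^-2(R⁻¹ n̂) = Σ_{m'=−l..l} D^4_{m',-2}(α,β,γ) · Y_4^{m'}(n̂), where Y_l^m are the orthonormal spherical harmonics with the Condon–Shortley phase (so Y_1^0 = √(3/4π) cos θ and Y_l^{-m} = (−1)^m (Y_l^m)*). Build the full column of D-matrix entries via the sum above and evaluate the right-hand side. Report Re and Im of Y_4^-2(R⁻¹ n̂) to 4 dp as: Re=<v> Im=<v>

Need the full column D^4_{m',-2} for m'=−4..4 at α=0.5672, β=0.1352, γ=5.4189.
cos(β/2)=0.997716, sin(β/2)=0.067549
d^4_{-4,-2}: single k=2 term ⇒ +0.023815;  D = +0.020424+0.012249i
d^4_{-3,-2}: k∈[1..2] ⇒ +0.248730 -0.003420 = +0.245310;  D = +0.245221-0.006615i
d^4_{-2,-2}: k∈[0..2] ⇒ +0.981873 -0.054008 +0.000309 = +0.928175;  D = +0.769098-0.519613i
d^4_{-1,-2}: k∈[0..2] ⇒ -0.282033 +0.006464 -0.000020 = -0.275589;  D = -0.109707+0.252812i
d^4_{0,-2}: k∈[0..2] ⇒ +0.042697 -0.000522 +0.000001 = +0.042176;  D = -0.006627-0.041652i
d^4_{1,-2}: k∈[0..2] ⇒ -0.004309 +0.000030 -0.000000 = -0.004280;  D = +0.002838+0.003203i
d^4_{2,-2}: k∈[0..2] ⇒ +0.000309 -0.000001 +0.000000 = +0.000308;  D = -0.000296-0.000085i
d^4_{3,-2}: k∈[0..1] ⇒ -0.000016 +0.000000 = -0.000016;  D = +0.000015-0.000004i
d^4_{4,-2}: single k=0 term ⇒ +0.000001;  D = -0.000000+0.000000i
Y_4^{m'}(θ=1.788,φ=1.8149) and Σ D·Y over m':
  (+0.0204+0.0122i)·(+0.2253-0.3334i)  (+0.2452-0.0066i)·(-0.1679-0.1868i)  (+0.7691-0.5196i)·(+0.1901-0.1010i)  (-0.1097+0.2528i)·(-0.0644-0.2584i)  (-0.0066-0.0417i)·(+0.1780+0.0000i)  (+0.0028+0.0032i)·(+0.0644-0.2584i)  (-0.0003-0.0001i)·(+0.1901+0.1010i)  (+0.0000-0.0000i)·(+0.1679-0.1868i)  (-0.0000+0.0000i)·(+0.2253+0.3334i)
Y_4^-2(R⁻¹ n̂) = +0.132210-0.221113i

Re=0.1322 Im=-0.2211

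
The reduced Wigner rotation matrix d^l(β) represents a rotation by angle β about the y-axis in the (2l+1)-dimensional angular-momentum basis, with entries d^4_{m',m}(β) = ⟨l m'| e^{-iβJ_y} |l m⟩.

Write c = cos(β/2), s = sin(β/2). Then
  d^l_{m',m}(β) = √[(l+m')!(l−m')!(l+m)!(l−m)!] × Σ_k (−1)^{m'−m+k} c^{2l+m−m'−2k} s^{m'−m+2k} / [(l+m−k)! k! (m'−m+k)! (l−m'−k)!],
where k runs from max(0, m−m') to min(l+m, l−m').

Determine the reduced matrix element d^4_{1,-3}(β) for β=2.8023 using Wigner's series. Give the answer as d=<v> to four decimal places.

d=-0.1973

d^4_{1,-3}(β=2.8023) via Wigner's sum:
c=cos(2.8023/2)=0.168834, s=sin(2.8023/2)=0.985645; N=√[120·6·1·5040]=1904.940944
k: max(0,(-3)−(1))=0 … min(4+(-3),4−(1))=1
  k=0: (−1)^4·1904.9409/(144)·0.1688^4·0.9856^4 = +0.010145
  k=1: (−1)^5·1904.9409/(240)·0.1688^2·0.9856^6 = -0.207449
d^4_{1,-3}(2.8023) = +0.010145 -0.207449 = -0.197304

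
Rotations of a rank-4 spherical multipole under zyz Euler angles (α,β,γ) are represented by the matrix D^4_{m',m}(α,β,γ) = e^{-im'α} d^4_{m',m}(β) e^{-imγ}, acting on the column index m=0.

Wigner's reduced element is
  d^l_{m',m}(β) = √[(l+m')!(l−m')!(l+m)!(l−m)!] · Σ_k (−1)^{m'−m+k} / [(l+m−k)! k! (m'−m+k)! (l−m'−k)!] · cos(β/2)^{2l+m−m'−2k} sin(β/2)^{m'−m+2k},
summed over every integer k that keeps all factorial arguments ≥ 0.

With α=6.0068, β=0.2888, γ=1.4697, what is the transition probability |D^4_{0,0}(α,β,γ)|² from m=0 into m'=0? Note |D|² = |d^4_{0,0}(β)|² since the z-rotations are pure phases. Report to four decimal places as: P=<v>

D^4_{0,0}(6.0068,0.2888,1.4697) = e^{-i·0·6.0068}·d^4_{0,0}(0.2888)·e^{-i·0·1.4697}. Compute d first:
With c≡cos(β/2)=0.989592 and s≡sin(β/2)=0.143899, N=[24·24·24·24]^{1/2}=576.000000
k∈{0,1,2,3,4} keeps every argument non-negative
  k=0: (−1)^0·576.0000/(576)·0.9896^8·0.1439^0 = +0.919710
  k=1: (−1)^1·576.0000/(36)·0.9896^6·0.1439^2 = -0.311151
  k=2: (−1)^2·576.0000/(16)·0.9896^4·0.1439^4 = +0.014803
  k=3: (−1)^3·576.0000/(36)·0.9896^2·0.1439^6 = -0.000139
  k=4: (−1)^4·576.0000/(576)·0.9896^0·0.1439^8 = +0.000000
d^4_{0,0}(0.2888) = +0.919710 -0.311151 +0.014803 -0.000139 +0.000000 = +0.623223
|D^4_{0,0}|² = |d^4_{0,0}(β)|² = (+0.623223)² = 0.388407 (the z-rotation phases have unit modulus)

P=0.3884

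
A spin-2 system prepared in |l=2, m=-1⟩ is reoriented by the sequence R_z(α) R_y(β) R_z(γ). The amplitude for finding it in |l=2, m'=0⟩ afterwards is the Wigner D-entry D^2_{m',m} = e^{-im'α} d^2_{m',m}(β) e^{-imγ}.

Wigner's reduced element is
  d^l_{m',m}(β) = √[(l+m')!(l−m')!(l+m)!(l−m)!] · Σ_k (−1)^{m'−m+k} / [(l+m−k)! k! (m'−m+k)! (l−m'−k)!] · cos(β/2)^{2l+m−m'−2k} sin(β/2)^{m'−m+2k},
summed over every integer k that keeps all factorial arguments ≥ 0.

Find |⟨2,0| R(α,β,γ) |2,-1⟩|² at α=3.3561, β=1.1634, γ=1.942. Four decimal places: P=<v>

D^2_{0,-1}(3.3561,1.1634,1.942) = e^{-i·0·3.3561}·d^2_{0,-1}(1.1634)·e^{-i·-1·1.942}. Compute d first:
With c≡cos(β/2)=0.835530 and s≡sin(β/2)=0.549445, N=[2·2·1·6]^{1/2}=4.898979
The bounds max(0,m−m')=0 and min(l+m,l−m')=1 give 2 terms
  k=0: (−1)^1·4.8990/(2)·0.8355^3·0.5494^1 = -0.785029
  k=1: (−1)^2·4.8990/(2)·0.8355^1·0.5494^3 = +0.339477
d^2_{0,-1}(1.1634) = -0.785029 +0.339477 = -0.445552
|D^2_{0,-1}|² = |d^2_{0,-1}(β)|² = (-0.445552)² = 0.198517 (the z-rotation phases have unit modulus)

P=0.1985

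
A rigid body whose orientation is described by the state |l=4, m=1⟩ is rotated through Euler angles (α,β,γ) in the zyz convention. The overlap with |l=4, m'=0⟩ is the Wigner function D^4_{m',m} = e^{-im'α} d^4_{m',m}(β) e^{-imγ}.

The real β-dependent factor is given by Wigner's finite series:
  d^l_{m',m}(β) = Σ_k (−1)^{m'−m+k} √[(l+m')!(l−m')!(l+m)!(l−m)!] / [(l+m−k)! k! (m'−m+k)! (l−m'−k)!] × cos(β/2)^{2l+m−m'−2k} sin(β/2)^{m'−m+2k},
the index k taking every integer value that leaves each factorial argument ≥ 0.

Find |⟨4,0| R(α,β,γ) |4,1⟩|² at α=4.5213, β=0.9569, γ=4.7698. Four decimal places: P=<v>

First d^4_{0,1}(β=0.9569), then the phase factors e^{-i(0)α} and e^{-i(1)γ}:
c=cos(0.9569/2)=0.887710, s=sin(0.9569/2)=0.460404; N=√[24·24·120·6]=643.987578
The bounds max(0,m−m')=1 and min(l+m,l−m')=4 give 4 terms
  k=1: (−1)^0·643.9876/(144)·0.8877^7·0.4604^1 = +0.894438
  k=2: (−1)^1·643.9876/(24)·0.8877^5·0.4604^3 = -1.443569
  k=3: (−1)^2·643.9876/(24)·0.8877^3·0.4604^5 = +0.388305
  k=4: (−1)^3·643.9876/(144)·0.8877^1·0.4604^7 = -0.017408
d^4_{0,1}(0.9569) = +0.894438 -1.443569 +0.388305 -0.017408 = -0.178234
|D^4_{0,1}|² = |d^4_{0,1}(β)|² = (-0.178234)² = 0.031767 (the z-rotation phases have unit modulus)

P=0.0318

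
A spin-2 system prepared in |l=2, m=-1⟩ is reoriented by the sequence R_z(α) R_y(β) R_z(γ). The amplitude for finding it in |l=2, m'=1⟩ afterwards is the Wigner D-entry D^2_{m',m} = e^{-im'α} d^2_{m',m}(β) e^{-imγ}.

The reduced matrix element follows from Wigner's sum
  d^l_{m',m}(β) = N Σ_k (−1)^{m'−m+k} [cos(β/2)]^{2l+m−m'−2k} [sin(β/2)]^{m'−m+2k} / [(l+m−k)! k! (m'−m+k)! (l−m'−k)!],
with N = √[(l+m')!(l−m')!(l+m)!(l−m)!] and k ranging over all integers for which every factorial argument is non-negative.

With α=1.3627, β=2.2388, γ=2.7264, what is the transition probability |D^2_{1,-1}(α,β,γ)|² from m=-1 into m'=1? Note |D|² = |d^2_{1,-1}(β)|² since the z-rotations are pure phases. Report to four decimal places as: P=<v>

P=0.0374

First d^2_{1,-1}(β=2.2388), then the phase factors e^{-i(1)α} and e^{-i(-1)γ}:
With c≡cos(β/2)=0.436222 and s≡sin(β/2)=0.899839, N=[6·1·1·6]^{1/2}=6.000000
The bounds max(0,m−m')=0 and min(l+m,l−m')=1 give 2 terms
  k=0: (−1)^2·6.0000/(2)·0.4362^2·0.8998^2 = +0.462239
  k=1: (−1)^3·6.0000/(6)·0.4362^0·0.8998^4 = -0.655630
d^2_{1,-1}(2.2388) = +0.462239 -0.655630 = -0.193391
|D^2_{1,-1}|² = |d^2_{1,-1}(β)|² = (-0.193391)² = 0.037400 (the z-rotation phases have unit modulus)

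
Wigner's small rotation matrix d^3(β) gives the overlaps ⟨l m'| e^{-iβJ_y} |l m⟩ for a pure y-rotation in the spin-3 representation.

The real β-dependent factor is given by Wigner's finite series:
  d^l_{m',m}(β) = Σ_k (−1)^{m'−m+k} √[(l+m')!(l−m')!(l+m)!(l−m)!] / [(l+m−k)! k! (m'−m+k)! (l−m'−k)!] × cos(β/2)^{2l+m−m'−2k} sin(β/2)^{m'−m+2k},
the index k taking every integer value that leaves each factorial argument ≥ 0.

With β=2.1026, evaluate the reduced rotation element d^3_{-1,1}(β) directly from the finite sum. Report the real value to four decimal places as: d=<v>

d=-0.4170

d^3_{-1,1}(β=2.1026) via Wigner's sum:
With c≡cos(β/2)=0.496443 and s≡sin(β/2)=0.868069, N=[2·24·24·2]^{1/2}=48.000000
k: max(0,(1)−(-1))=2 … min(3+(1),3−(-1))=4
  k=2: (−1)^0·48.0000/(8)·0.4964^4·0.8681^2 = +0.274623
  k=3: (−1)^1·48.0000/(6)·0.4964^2·0.8681^4 = -1.119557
  k=4: (−1)^2·48.0000/(48)·0.4964^0·0.8681^6 = +0.427884
d^3_{-1,1}(2.1026) = +0.274623 -1.119557 +0.427884 = -0.417050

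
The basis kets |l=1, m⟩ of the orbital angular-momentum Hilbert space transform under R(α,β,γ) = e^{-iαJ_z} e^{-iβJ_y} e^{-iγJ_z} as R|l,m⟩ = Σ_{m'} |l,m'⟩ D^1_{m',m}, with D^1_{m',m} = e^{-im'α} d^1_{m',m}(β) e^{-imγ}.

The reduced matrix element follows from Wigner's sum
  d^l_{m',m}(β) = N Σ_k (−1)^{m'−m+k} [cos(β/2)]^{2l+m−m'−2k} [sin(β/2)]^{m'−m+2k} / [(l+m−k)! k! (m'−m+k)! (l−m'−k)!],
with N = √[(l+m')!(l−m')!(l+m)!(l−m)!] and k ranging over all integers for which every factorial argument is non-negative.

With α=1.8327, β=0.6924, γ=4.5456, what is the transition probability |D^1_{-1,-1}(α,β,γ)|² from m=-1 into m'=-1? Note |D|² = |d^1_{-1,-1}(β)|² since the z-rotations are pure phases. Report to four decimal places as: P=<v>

First d^1_{-1,-1}(β=0.6924), then the phase factors e^{-i(-1)α} and e^{-i(-1)γ}:
c=cos(0.6924/2)=0.940669, s=sin(0.6924/2)=0.339326; N=√[1·2·1·2]=2.000000
k: max(0,(-1)−(-1))=0 … min(1+(-1),1−(-1))=0
  k=0: (−1)^0·2.0000/(2)·0.9407^2·0.3393^0 = +0.884858
d^1_{-1,-1}(0.6924) = +0.884858
|D^1_{-1,-1}|² = |d^1_{-1,-1}(β)|² = (+0.884858)² = 0.782974 (the z-rotation phases have unit modulus)

P=0.7830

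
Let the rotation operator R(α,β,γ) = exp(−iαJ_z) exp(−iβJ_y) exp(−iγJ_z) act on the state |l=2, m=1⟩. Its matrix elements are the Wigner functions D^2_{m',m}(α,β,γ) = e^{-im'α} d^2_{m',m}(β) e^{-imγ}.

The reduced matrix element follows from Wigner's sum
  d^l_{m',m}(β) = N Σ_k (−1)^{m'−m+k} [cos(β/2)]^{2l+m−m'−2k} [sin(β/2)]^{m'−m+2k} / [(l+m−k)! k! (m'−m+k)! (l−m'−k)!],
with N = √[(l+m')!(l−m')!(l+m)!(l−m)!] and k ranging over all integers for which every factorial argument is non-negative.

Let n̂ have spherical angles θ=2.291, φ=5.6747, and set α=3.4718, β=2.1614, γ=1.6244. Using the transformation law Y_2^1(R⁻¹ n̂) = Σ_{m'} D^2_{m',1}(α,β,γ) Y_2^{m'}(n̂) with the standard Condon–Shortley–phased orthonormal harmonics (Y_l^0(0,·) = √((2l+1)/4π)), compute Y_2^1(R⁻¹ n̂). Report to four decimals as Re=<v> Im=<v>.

Re=0.0007 Im=-0.0010

Need the full column D^2_{m',1} for m'=−2..2 at α=3.4718, β=2.1614, γ=1.6244.
cos(β/2)=0.470711, sin(β/2)=0.882288
d^2_{-2,1}: single k=3 term ⇒ +0.646569;  D = +0.368706-0.531137i
d^2_{-1,1}: k∈[2..3] ⇒ +0.517428 -0.605955 = -0.088527;  D = +0.024176-0.085162i
d^2_{0,1}: k∈[1..2] ⇒ +0.225397 -0.791882 = -0.566484;  D = +0.030351+0.565671i
d^2_{1,1}: k∈[0..1] ⇒ +0.049093 -0.517428 = -0.468335;  D = -0.175371-0.434261i
d^2_{2,1}: single k=0 term ⇒ -0.184036;  D = +0.120521+0.139083i
Y_2^{m'}(θ=2.291,φ=5.6747) and Σ D·Y over m':
  (+0.3687-0.5311i)·(+0.0756+0.2047i)  (+0.0242-0.0852i)·(-0.3143-0.2189i)  (+0.0304+0.5657i)·(+0.0962+0.0000i)  (-0.1754-0.4343i)·(+0.3143-0.2189i)  (+0.1205+0.1391i)·(+0.0756-0.2047i)
Y_2^1(R⁻¹ n̂) = +0.000703-0.001032i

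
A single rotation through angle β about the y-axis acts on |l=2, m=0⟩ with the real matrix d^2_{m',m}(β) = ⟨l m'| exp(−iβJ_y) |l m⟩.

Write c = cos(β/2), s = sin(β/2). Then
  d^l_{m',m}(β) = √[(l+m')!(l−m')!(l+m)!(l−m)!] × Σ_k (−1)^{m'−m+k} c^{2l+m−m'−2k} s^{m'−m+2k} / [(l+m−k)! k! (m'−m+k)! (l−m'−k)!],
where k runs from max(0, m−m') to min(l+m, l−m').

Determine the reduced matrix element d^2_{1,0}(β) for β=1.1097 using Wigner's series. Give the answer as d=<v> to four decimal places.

d=-0.4880

d^2_{1,0}(β=1.1097) via Wigner's sum:
Half-angle: c=0.849979, s=0.526816. N=√(6·1·2·2)=4.898979
The bounds max(0,m−m')=0 and min(l+m,l−m')=1 give 2 terms
  k=0: (−1)^1·4.8990/(2)·0.8500^3·0.5268^1 = -0.792428
  k=1: (−1)^2·4.8990/(2)·0.8500^1·0.5268^3 = +0.304411
d^2_{1,0}(1.1097) = -0.792428 +0.304411 = -0.488017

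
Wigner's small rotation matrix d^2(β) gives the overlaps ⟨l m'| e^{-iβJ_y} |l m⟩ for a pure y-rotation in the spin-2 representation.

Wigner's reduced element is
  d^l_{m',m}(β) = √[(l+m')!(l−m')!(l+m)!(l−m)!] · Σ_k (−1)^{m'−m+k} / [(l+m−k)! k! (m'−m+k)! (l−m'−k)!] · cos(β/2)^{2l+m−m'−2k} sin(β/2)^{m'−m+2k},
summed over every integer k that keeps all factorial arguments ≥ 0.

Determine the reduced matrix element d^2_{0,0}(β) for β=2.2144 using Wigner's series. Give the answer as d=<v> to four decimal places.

d^2_{0,0}(β=2.2144) via Wigner's sum:
c=cos(2.2144/2)=0.447168, s=sin(2.2144/2)=0.894450; N=√[2·2·2·2]=4.000000
Admissible k: 0..2 (factorial args all ≥0)
  k=0: (−1)^0·4.0000/(4)·0.4472^4·0.8945^0 = +0.039984
  k=1: (−1)^1·4.0000/(1)·0.4472^2·0.8945^2 = -0.639902
  k=2: (−1)^2·4.0000/(4)·0.4472^0·0.8945^4 = +0.640066
d^2_{0,0}(2.2144) = +0.039984 -0.639902 +0.640066 = +0.040148

d=0.0401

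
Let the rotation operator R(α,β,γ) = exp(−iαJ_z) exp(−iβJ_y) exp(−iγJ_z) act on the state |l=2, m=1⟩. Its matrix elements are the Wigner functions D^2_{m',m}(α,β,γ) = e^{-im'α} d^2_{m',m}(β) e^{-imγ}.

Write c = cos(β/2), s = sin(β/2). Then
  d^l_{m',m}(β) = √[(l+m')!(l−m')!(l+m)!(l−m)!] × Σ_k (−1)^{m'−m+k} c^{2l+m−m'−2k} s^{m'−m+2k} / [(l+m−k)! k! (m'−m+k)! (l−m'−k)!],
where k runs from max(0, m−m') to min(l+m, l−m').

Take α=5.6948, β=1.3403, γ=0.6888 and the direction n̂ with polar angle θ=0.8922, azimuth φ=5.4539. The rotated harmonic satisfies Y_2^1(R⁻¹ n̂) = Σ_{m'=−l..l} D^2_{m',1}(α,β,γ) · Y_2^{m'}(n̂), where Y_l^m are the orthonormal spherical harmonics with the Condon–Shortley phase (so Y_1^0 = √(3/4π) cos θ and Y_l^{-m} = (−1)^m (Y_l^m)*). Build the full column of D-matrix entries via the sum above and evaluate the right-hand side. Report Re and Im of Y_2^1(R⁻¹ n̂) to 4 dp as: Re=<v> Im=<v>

Need the full column D^2_{m',1} for m'=−2..2 at α=5.6948, β=1.3403, γ=0.6888.
cos(β/2)=0.783729, sin(β/2)=0.621104
d^2_{-2,1}: single k=3 term ⇒ +0.375567;  D = -0.109111-0.359368i
d^2_{-1,1}: k∈[2..3] ⇒ +0.710854 -0.148818 = +0.562036;  D = +0.162659-0.537984i
d^2_{0,1}: k∈[1..2] ⇒ +0.732380 -0.459974 = +0.272406;  D = +0.210300-0.173144i
d^2_{1,1}: k∈[0..1] ⇒ +0.377279 -0.710854 = -0.333575;  D = -0.331895+0.033440i
d^2_{2,1}: single k=0 term ⇒ -0.597986;  D = -0.528193-0.280356i
Y_2^{m'}(θ=0.8922,φ=5.4539) and Σ D·Y over m':
  (-0.1091-0.3594i)·(-0.0205+0.2332i)  (+0.1627-0.5380i)·(+0.2550+0.2784i)  (+0.2103-0.1731i)·(+0.0574+0.0000i)  (-0.3319+0.0334i)·(-0.2550+0.2784i)  (-0.5282-0.2804i)·(-0.0205-0.2332i)
Y_2^1(R⁻¹ n̂) = +0.310123-0.091896i

Re=0.3101 Im=-0.0919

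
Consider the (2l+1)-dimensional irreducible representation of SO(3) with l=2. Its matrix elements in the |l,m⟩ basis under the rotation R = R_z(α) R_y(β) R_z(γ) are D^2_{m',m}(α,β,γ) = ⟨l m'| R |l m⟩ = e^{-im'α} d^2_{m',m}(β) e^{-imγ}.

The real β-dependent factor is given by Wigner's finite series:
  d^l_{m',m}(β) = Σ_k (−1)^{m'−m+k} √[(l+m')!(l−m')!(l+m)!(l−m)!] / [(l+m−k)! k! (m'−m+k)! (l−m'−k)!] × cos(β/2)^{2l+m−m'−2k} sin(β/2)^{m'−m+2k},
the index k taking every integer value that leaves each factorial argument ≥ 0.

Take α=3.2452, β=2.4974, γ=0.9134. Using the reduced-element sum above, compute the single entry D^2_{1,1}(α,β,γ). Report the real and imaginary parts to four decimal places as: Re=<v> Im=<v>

Re=0.1370 Im=-0.2215

D^2_{1,1}(3.2452,2.4974,0.9134) = e^{-i·1·3.2452}·d^2_{1,1}(2.4974)·e^{-i·1·0.9134}. Compute d first:
With c≡cos(β/2)=0.316556 and s≡sin(β/2)=0.948574, N=[6·1·6·1]^{1/2}=6.000000
k∈{0,1} keeps every argument non-negative
  k=0: (−1)^0·6.0000/(6)·0.3166^4·0.9486^0 = +0.010042
  k=1: (−1)^1·6.0000/(2)·0.3166^2·0.9486^2 = -0.270498
d^2_{1,1}(2.4974) = +0.010042 -0.270498 = -0.260456
D = (-0.994638+0.103422i)·(-0.260456)·(+0.611058-0.791586i) = +0.136978-0.221528i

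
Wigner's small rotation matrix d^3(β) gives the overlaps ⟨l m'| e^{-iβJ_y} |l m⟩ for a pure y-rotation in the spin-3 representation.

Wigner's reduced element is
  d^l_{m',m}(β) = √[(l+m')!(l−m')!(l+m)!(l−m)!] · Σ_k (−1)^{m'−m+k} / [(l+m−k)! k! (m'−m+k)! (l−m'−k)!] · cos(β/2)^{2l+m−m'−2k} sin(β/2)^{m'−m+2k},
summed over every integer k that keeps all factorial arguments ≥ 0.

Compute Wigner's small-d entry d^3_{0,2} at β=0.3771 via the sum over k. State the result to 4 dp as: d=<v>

d^3_{0,2}(β=0.3771) via Wigner's sum:
With c≡cos(β/2)=0.982277 and s≡sin(β/2)=0.187435, N=[6·6·120·1]^{1/2}=65.726707
k: max(0,(2)−(0))=2 … min(3+(2),3−(0))=3
  k=2: (−1)^0·65.7267/(12)·0.9823^4·0.1874^2 = +0.179142
  k=3: (−1)^1·65.7267/(12)·0.9823^2·0.1874^4 = -0.006523
d^3_{0,2}(0.3771) = +0.179142 -0.006523 = +0.172619

d=0.1726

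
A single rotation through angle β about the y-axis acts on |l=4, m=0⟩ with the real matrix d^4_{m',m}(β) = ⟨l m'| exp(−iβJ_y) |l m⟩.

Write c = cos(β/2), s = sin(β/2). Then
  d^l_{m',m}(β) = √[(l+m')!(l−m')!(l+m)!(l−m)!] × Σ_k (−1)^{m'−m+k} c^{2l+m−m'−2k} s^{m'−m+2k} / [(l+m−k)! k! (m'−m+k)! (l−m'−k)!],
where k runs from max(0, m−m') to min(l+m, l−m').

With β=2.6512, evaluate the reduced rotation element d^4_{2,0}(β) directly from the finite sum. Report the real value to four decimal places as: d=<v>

d^4_{2,0}(β=2.6512) via Wigner's sum:
c=cos(2.6512/2)=0.242747, s=sin(2.6512/2)=0.970090; N=√[720·2·24·24]=910.735966
Admissible k: 0..2 (factorial args all ≥0)
  k=0: (−1)^2·910.7360/(96)·0.2427^6·0.9701^2 = +0.001827
  k=1: (−1)^3·910.7360/(36)·0.2427^4·0.9701^4 = -0.077795
  k=2: (−1)^4·910.7360/(96)·0.2427^2·0.9701^6 = +0.465907
d^4_{2,0}(2.6512) = +0.001827 -0.077795 +0.465907 = +0.389939

d=0.3899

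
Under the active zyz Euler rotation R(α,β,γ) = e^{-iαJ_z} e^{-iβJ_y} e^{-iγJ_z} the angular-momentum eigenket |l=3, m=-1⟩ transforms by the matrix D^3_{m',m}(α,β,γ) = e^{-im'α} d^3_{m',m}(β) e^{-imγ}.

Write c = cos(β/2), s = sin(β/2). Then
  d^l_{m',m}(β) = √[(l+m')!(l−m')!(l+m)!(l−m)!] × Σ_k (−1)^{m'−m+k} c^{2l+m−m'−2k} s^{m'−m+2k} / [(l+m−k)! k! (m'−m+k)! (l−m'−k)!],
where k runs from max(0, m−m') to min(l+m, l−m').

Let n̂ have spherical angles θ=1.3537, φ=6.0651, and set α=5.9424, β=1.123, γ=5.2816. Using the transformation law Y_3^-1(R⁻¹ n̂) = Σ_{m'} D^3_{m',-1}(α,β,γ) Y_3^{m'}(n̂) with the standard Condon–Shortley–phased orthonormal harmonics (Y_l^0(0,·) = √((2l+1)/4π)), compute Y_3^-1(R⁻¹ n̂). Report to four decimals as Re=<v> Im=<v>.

Re=0.0248 Im=-0.3020

Need the full column D^3_{m',-1} for m'=−3..3 at α=5.9424, β=1.123, γ=5.2816.
cos(β/2)=0.846457, sin(β/2)=0.532456
d^3_{-3,-1}: single k=2 term ⇒ +0.563682;  D = -0.246777-0.506792i
d^3_{-2,-1}: k∈[1..2] ⇒ +0.731660 -0.579025 = +0.152635;  D = -0.017114-0.151673i
d^3_{-1,-1}: k∈[0..2] ⇒ +0.367816 -1.164337 +0.345540 = -0.450981;  D = -0.102122+0.439266i
d^3_{0,-1}: k∈[0..2] ⇒ -0.801494 +0.951436 -0.125492 = +0.024450;  D = +0.013178-0.020595i
d^3_{1,-1}: k∈[0..2] ⇒ +0.873253 -0.460720 +0.022788 = +0.435321;  D = +0.343687-0.267178i
d^3_{2,-1}: k∈[0..1] ⇒ -0.579025 +0.114558 = -0.464467;  D = -0.440887+0.146112i
d^3_{3,-1}: single k=0 term ⇒ +0.223045;  D = +0.222997+0.004632i
Y_3^{m'}(θ=1.3537,φ=6.0651) and Σ D·Y over m':
  (-0.2468-0.5068i)·(+0.3083+0.2364i)  (-0.0171-0.1517i)·(+0.1903+0.0887i)  (-0.1021+0.4393i)·(-0.2366-0.0524i)  (+0.0132-0.0206i)·(-0.2225+0.0000i)  (+0.3437-0.2672i)·(+0.2366-0.0524i)  (-0.4409+0.1461i)·(+0.1903-0.0887i)  (+0.2230+0.0046i)·(-0.3083+0.2364i)
Y_3^-1(R⁻¹ n̂) = +0.024762-0.302030i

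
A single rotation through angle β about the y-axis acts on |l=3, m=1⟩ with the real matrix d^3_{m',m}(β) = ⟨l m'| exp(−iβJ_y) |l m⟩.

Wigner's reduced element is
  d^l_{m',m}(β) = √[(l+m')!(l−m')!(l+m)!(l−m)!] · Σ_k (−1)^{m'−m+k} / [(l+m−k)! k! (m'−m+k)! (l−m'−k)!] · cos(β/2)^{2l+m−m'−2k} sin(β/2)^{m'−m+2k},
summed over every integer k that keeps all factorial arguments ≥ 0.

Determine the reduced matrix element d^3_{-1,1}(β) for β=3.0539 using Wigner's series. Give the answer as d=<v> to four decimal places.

d^3_{-1,1}(β=3.0539) via Wigner's sum:
Half-angle: c=0.043832, s=0.999039. N=√(2·24·24·2)=48.000000
k: max(0,(1)−(-1))=2 … min(3+(1),3−(-1))=4
  k=2: (−1)^0·48.0000/(8)·0.0438^4·0.9990^2 = +0.000022
  k=3: (−1)^1·48.0000/(6)·0.0438^2·0.9990^4 = -0.015311
  k=4: (−1)^2·48.0000/(48)·0.0438^0·0.9990^6 = +0.994247
d^3_{-1,1}(3.0539) = +0.000022 -0.015311 +0.994247 = +0.978958

d=0.9790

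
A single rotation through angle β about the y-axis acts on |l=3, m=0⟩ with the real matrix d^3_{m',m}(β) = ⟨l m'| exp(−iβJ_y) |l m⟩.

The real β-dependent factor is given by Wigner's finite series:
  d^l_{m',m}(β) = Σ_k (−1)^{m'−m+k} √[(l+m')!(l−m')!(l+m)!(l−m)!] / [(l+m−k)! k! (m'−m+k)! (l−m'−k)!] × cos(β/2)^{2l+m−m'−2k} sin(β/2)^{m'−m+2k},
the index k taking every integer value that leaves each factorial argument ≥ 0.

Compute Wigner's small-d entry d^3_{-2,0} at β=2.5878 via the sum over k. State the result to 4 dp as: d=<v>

d^3_{-2,0}(β=2.5878) via Wigner's sum:
c=cos(2.5878/2)=0.273372, s=sin(2.5878/2)=0.961909; N=√[1·120·6·6]=65.726707
k: max(0,(0)−(-2))=2 … min(3+(0),3−(-2))=3
  k=2: (−1)^0·65.7267/(12)·0.2734^4·0.9619^2 = +0.028304
  k=3: (−1)^1·65.7267/(12)·0.2734^2·0.9619^4 = -0.350431
d^3_{-2,0}(2.5878) = +0.028304 -0.350431 = -0.322127

d=-0.3221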